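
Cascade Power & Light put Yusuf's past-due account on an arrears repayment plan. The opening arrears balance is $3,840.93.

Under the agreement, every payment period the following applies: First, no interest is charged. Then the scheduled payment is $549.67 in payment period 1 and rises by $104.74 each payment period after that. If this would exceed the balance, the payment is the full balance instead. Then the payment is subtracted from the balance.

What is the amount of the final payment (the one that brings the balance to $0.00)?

Payment period 1: $3,840.93 − $549.67 → $3,291.26
Payment period 2: $3,291.26 − $654.41 → $2,636.85
Payment period 3: $2,636.85 − $759.15 → $1,877.70
Payment period 4: $1,877.70 − $863.89 → $1,013.81
Payment period 5: $1,013.81 − $968.63 → $45.18
Payment period 6: $45.18 − $45.18 → $0.00

$45.18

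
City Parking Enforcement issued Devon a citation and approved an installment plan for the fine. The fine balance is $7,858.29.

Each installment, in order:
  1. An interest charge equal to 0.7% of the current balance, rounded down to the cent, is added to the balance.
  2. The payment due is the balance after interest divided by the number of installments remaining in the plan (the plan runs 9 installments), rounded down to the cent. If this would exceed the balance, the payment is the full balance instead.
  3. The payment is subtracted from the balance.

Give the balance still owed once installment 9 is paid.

$0.00

Installment 1: opening $7,858.29; interest $55.00 → $7,913.29; payment $879.25; balance $7,034.04
Installment 2: opening $7,034.04; interest $49.23 → $7,083.27; payment $885.40; balance $6,197.87
Installment 3: opening $6,197.87; interest $43.38 → $6,241.25; payment $891.60; balance $5,349.65
Installment 4: opening $5,349.65; interest $37.44 → $5,387.09; payment $897.84; balance $4,489.25
Installment 5: opening $4,489.25; interest $31.42 → $4,520.67; payment $904.13; balance $3,616.54
Installment 6: opening $3,616.54; interest $25.31 → $3,641.85; payment $910.46; balance $2,731.39
Installment 7: opening $2,731.39; interest $19.11 → $2,750.50; payment $916.83; balance $1,833.67
Installment 8: opening $1,833.67; interest $12.83 → $1,846.50; payment $923.25; balance $923.25
Installment 9: opening $923.25; interest $6.46 → $929.71; payment $929.71; balance $0.00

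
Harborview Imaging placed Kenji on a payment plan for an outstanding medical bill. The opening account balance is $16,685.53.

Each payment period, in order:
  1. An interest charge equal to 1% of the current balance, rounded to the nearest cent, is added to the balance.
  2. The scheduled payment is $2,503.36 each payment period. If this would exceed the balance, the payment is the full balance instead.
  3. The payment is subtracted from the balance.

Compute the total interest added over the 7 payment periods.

Payment period 1: opening $16,685.53; interest $166.86 → $16,852.39; payment $2,503.36; balance $14,349.03
Payment period 2: opening $14,349.03; interest $143.49 → $14,492.52; payment $2,503.36; balance $11,989.16
Payment period 3: opening $11,989.16; interest $119.89 → $12,109.05; payment $2,503.36; balance $9,605.69
Payment period 4: opening $9,605.69; interest $96.06 → $9,701.75; payment $2,503.36; balance $7,198.39
Payment period 5: opening $7,198.39; interest $71.98 → $7,270.37; payment $2,503.36; balance $4,767.01
Payment period 6: opening $4,767.01; interest $47.67 → $4,814.68; payment $2,503.36; balance $2,311.32
Payment period 7: opening $2,311.32; interest $23.11 → $2,334.43; payment $2,334.43; balance $0.00
Total interest: $166.86 + $143.49 + $119.89 + $96.06 + $71.98 + $47.67 + $23.11 = $669.06

$669.06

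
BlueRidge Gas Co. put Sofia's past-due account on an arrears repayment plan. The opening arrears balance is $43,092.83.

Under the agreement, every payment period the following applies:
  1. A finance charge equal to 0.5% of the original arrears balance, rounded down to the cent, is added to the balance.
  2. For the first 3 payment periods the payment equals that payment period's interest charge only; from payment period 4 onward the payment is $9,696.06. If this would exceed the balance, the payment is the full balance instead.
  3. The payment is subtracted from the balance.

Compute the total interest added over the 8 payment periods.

Payment period 1: opening $43,092.83; interest $215.46 → $43,308.29; payment $215.46; balance $43,092.83
Payment period 2: opening $43,092.83; interest $215.46 → $43,308.29; payment $215.46; balance $43,092.83
Payment period 3: opening $43,092.83; interest $215.46 → $43,308.29; payment $215.46; balance $43,092.83
Payment period 4: opening $43,092.83; interest $215.46 → $43,308.29; payment $9,696.06; balance $33,612.23
Payment period 5: opening $33,612.23; interest $215.46 → $33,827.69; payment $9,696.06; balance $24,131.63
Payment period 6: opening $24,131.63; interest $215.46 → $24,347.09; payment $9,696.06; balance $14,651.03
Payment period 7: opening $14,651.03; interest $215.46 → $14,866.49; payment $9,696.06; balance $5,170.43
Payment period 8: opening $5,170.43; interest $215.46 → $5,385.89; payment $5,385.89; balance $0.00
Total interest: $215.46 + $215.46 + $215.46 + $215.46 + $215.46 + $215.46 + $215.46 + $215.46 = $1,723.68

$1,723.68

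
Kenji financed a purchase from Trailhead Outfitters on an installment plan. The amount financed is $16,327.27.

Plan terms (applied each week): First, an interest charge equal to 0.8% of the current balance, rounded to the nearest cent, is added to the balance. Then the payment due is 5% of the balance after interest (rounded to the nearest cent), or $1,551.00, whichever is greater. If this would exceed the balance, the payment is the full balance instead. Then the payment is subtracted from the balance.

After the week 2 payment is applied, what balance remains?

$13,475.15

Week 1: opening $16,327.27; interest $130.62 → $16,457.89; payment $1,551.00; balance $14,906.89
Week 2: opening $14,906.89; interest $119.26 → $15,026.15; payment $1,551.00; balance $13,475.15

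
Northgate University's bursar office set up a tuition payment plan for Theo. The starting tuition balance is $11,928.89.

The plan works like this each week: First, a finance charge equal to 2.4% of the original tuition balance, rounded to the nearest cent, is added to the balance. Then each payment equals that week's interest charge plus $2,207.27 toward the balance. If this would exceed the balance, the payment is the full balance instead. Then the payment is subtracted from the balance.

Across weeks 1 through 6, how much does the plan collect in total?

# | Opening | Interest | Payment | End bal
1 | $11,928.89 | $286.29 | $2,493.56 | $9,721.62
2 | $9,721.62 | $286.29 | $2,493.56 | $7,514.35
3 | $7,514.35 | $286.29 | $2,493.56 | $5,307.08
4 | $5,307.08 | $286.29 | $2,493.56 | $3,099.81
5 | $3,099.81 | $286.29 | $2,493.56 | $892.54
6 | $892.54 | $286.29 | $1,178.83 | $0.00
Total paid: $13,646.63

$13,646.63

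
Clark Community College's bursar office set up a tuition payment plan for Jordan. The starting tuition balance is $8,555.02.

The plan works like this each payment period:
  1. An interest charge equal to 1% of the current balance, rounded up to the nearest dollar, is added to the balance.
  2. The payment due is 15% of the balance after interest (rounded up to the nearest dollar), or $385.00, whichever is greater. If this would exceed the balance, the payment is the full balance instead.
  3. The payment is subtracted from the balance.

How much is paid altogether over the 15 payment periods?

$9,090.02

# | Opening | Interest | Payment | End bal
1 | $8,555.02 | $86.00 | $1,297.00 | $7,344.02
2 | $7,344.02 | $74.00 | $1,113.00 | $6,305.02
3 | $6,305.02 | $64.00 | $956.00 | $5,413.02
4 | $5,413.02 | $55.00 | $821.00 | $4,647.02
5 | $4,647.02 | $47.00 | $705.00 | $3,989.02
6 | $3,989.02 | $40.00 | $605.00 | $3,424.02
7 | $3,424.02 | $35.00 | $519.00 | $2,940.02
8 | $2,940.02 | $30.00 | $446.00 | $2,524.02
9 | $2,524.02 | $26.00 | $385.00 | $2,165.02
10 | $2,165.02 | $22.00 | $385.00 | $1,802.02
11 | $1,802.02 | $19.00 | $385.00 | $1,436.02
12 | $1,436.02 | $15.00 | $385.00 | $1,066.02
13 | $1,066.02 | $11.00 | $385.00 | $692.02
14 | $692.02 | $7.00 | $385.00 | $314.02
15 | $314.02 | $4.00 | $318.02 | $0.00
Total paid: $9,090.02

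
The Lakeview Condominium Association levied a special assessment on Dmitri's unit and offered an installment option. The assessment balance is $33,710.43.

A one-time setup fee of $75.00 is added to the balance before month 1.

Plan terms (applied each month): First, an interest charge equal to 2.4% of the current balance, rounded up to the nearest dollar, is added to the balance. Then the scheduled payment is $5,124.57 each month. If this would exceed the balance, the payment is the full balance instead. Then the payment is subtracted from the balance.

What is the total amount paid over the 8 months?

$37,233.43

Month 1: $33,785.43 +$811.00 interest = $34,596.43; pay $5,124.57 → $29,471.86
Month 2: $29,471.86 +$708.00 interest = $30,179.86; pay $5,124.57 → $25,055.29
Month 3: $25,055.29 +$602.00 interest = $25,657.29; pay $5,124.57 → $20,532.72
Month 4: $20,532.72 +$493.00 interest = $21,025.72; pay $5,124.57 → $15,901.15
Month 5: $15,901.15 +$382.00 interest = $16,283.15; pay $5,124.57 → $11,158.58
Month 6: $11,158.58 +$268.00 interest = $11,426.58; pay $5,124.57 → $6,302.01
Month 7: $6,302.01 +$152.00 interest = $6,454.01; pay $5,124.57 → $1,329.44
Month 8: $1,329.44 +$32.00 interest = $1,361.44; pay $1,361.44 → $0.00
Total paid: $37,233.43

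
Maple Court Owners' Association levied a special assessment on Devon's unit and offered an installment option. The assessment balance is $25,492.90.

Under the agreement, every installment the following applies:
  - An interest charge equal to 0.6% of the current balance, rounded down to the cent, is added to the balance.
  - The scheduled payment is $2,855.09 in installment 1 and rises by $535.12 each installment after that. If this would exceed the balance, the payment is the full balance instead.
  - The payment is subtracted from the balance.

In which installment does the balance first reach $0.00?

# | Opening | Interest | Payment | End bal
1 | $25,492.90 | $152.95 | $2,855.09 | $22,790.76
2 | $22,790.76 | $136.74 | $3,390.21 | $19,537.29
3 | $19,537.29 | $117.22 | $3,925.33 | $15,729.18
4 | $15,729.18 | $94.37 | $4,460.45 | $11,363.10
5 | $11,363.10 | $68.17 | $4,995.57 | $6,435.70
6 | $6,435.70 | $38.61 | $5,530.69 | $943.62
7 | $943.62 | $5.66 | $949.28 | $0.00
Balance reaches $0.00 in installment 7.

7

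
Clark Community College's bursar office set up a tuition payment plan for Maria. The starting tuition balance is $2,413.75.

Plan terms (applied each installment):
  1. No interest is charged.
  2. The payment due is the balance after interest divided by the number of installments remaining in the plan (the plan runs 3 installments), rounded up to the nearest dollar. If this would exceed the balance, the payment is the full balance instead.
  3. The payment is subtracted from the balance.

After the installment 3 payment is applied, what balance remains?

# | Opening | Payment | End bal
1 | $2,413.75 | $805.00 | $1,608.75
2 | $1,608.75 | $805.00 | $803.75
3 | $803.75 | $803.75 | $0.00

$0.00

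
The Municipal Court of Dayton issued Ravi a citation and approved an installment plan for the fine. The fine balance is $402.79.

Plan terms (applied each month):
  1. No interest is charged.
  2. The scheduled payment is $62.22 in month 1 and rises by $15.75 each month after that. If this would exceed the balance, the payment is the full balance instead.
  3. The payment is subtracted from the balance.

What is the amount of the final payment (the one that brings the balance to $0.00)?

Month 1: $402.79 − $62.22 → $340.57
Month 2: $340.57 − $77.97 → $262.60
Month 3: $262.60 − $93.72 → $168.88
Month 4: $168.88 − $109.47 → $59.41
Month 5: $59.41 − $59.41 → $0.00

$59.41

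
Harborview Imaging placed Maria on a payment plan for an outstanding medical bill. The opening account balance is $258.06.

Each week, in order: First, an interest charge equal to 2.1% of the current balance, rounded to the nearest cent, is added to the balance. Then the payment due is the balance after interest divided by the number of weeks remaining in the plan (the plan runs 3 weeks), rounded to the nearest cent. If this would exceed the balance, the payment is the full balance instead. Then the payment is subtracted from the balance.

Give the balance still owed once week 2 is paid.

# | Opening | Interest | Payment | End bal
1 | $258.06 | $5.42 | $87.83 | $175.65
2 | $175.65 | $3.69 | $89.67 | $89.67

$89.67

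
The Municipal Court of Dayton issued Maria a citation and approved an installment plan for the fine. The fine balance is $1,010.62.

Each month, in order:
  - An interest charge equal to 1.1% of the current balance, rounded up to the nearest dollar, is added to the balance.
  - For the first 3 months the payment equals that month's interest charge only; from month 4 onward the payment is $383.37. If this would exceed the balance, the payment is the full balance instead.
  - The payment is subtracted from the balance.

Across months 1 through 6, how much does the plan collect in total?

$1,069.62

# | Opening | Interest | Payment | End bal
1 | $1,010.62 | $12.00 | $12.00 | $1,010.62
2 | $1,010.62 | $12.00 | $12.00 | $1,010.62
3 | $1,010.62 | $12.00 | $12.00 | $1,010.62
4 | $1,010.62 | $12.00 | $383.37 | $639.25
5 | $639.25 | $8.00 | $383.37 | $263.88
6 | $263.88 | $3.00 | $266.88 | $0.00
Total paid: $1,069.62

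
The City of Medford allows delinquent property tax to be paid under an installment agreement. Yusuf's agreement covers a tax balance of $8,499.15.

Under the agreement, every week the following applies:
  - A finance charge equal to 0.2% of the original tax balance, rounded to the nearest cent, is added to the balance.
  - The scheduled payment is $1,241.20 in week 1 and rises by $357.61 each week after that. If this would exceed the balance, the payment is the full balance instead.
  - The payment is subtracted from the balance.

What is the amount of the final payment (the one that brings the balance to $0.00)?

# | Opening | Interest | Payment | End bal
1 | $8,499.15 | $17.00 | $1,241.20 | $7,274.95
2 | $7,274.95 | $17.00 | $1,598.81 | $5,693.14
3 | $5,693.14 | $17.00 | $1,956.42 | $3,753.72
4 | $3,753.72 | $17.00 | $2,314.03 | $1,456.69
5 | $1,456.69 | $17.00 | $1,473.69 | $0.00

$1,473.69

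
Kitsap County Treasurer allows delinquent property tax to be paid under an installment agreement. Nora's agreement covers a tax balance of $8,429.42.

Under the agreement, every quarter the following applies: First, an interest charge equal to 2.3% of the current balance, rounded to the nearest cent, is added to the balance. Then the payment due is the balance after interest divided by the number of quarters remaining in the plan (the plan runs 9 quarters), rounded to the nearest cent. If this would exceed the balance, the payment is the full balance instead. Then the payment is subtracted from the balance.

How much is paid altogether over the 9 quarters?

Quarter 1: $8,429.42 +$193.88 interest = $8,623.30; pay $958.14 → $7,665.16
Quarter 2: $7,665.16 +$176.30 interest = $7,841.46; pay $980.18 → $6,861.28
Quarter 3: $6,861.28 +$157.81 interest = $7,019.09; pay $1,002.73 → $6,016.36
Quarter 4: $6,016.36 +$138.38 interest = $6,154.74; pay $1,025.79 → $5,128.95
Quarter 5: $5,128.95 +$117.97 interest = $5,246.92; pay $1,049.38 → $4,197.54
Quarter 6: $4,197.54 +$96.54 interest = $4,294.08; pay $1,073.52 → $3,220.56
Quarter 7: $3,220.56 +$74.07 interest = $3,294.63; pay $1,098.21 → $2,196.42
Quarter 8: $2,196.42 +$50.52 interest = $2,246.94; pay $1,123.47 → $1,123.47
Quarter 9: $1,123.47 +$25.84 interest = $1,149.31; pay $1,149.31 → $0.00
Total paid: $9,460.73

$9,460.73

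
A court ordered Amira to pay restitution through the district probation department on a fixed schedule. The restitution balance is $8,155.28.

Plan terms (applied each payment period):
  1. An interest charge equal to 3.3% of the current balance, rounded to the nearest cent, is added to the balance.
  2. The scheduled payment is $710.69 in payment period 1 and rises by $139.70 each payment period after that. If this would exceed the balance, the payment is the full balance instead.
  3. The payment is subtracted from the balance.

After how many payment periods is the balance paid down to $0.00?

Payment period 1: $8,155.28 +$269.12 interest = $8,424.40; pay $710.69 → $7,713.71
Payment period 2: $7,713.71 +$254.55 interest = $7,968.26; pay $850.39 → $7,117.87
Payment period 3: $7,117.87 +$234.89 interest = $7,352.76; pay $990.09 → $6,362.67
Payment period 4: $6,362.67 +$209.97 interest = $6,572.64; pay $1,129.79 → $5,442.85
Payment period 5: $5,442.85 +$179.61 interest = $5,622.46; pay $1,269.49 → $4,352.97
Payment period 6: $4,352.97 +$143.65 interest = $4,496.62; pay $1,409.19 → $3,087.43
Payment period 7: $3,087.43 +$101.89 interest = $3,189.32; pay $1,548.89 → $1,640.43
Payment period 8: $1,640.43 +$54.13 interest = $1,694.56; pay $1,688.59 → $5.97
Payment period 9: $5.97 +$0.20 interest = $6.17; pay $6.17 → $0.00
Balance reaches $0.00 in payment period 9.

9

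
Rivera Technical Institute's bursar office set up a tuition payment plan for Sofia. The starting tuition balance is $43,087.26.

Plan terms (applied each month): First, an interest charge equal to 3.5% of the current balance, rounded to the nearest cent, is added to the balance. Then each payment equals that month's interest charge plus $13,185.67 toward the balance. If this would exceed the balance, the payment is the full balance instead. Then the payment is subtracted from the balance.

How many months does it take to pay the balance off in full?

Month 1: opening $43,087.26; interest $1,508.05 → $44,595.31; payment $14,693.72; balance $29,901.59
Month 2: opening $29,901.59; interest $1,046.56 → $30,948.15; payment $14,232.23; balance $16,715.92
Month 3: opening $16,715.92; interest $585.06 → $17,300.98; payment $13,770.73; balance $3,530.25
Month 4: opening $3,530.25; interest $123.56 → $3,653.81; payment $3,653.81; balance $0.00
Balance reaches $0.00 in month 4.

4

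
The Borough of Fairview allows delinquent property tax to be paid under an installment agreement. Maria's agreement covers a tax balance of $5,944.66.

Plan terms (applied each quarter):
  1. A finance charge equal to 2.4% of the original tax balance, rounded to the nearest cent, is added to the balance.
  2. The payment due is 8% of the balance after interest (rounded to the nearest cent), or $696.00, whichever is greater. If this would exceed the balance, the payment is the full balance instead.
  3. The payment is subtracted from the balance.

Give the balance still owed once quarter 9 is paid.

# | Opening | Interest | Payment | End bal
1 | $5,944.66 | $142.67 | $696.00 | $5,391.33
2 | $5,391.33 | $142.67 | $696.00 | $4,838.00
3 | $4,838.00 | $142.67 | $696.00 | $4,284.67
4 | $4,284.67 | $142.67 | $696.00 | $3,731.34
5 | $3,731.34 | $142.67 | $696.00 | $3,178.01
6 | $3,178.01 | $142.67 | $696.00 | $2,624.68
7 | $2,624.68 | $142.67 | $696.00 | $2,071.35
8 | $2,071.35 | $142.67 | $696.00 | $1,518.02
9 | $1,518.02 | $142.67 | $696.00 | $964.69

$964.69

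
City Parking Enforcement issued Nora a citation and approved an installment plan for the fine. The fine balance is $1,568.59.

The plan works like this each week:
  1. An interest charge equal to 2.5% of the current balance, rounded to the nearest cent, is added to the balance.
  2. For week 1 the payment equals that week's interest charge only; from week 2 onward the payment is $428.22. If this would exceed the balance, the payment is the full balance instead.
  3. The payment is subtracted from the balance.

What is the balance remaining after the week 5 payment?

Week 1: opening $1,568.59; interest $39.21 → $1,607.80; payment $39.21; balance $1,568.59
Week 2: opening $1,568.59; interest $39.21 → $1,607.80; payment $428.22; balance $1,179.58
Week 3: opening $1,179.58; interest $29.49 → $1,209.07; payment $428.22; balance $780.85
Week 4: opening $780.85; interest $19.52 → $800.37; payment $428.22; balance $372.15
Week 5: opening $372.15; interest $9.30 → $381.45; payment $381.45; balance $0.00

$0.00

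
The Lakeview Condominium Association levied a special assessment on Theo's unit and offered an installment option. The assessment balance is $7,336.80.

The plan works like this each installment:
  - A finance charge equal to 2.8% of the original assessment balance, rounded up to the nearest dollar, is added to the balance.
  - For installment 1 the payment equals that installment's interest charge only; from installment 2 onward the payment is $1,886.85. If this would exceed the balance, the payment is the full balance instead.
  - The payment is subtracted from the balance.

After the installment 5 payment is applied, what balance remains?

$613.40

Installment 1: $7,336.80 +$206.00 interest = $7,542.80; pay $206.00 → $7,336.80
Installment 2: $7,336.80 +$206.00 interest = $7,542.80; pay $1,886.85 → $5,655.95
Installment 3: $5,655.95 +$206.00 interest = $5,861.95; pay $1,886.85 → $3,975.10
Installment 4: $3,975.10 +$206.00 interest = $4,181.10; pay $1,886.85 → $2,294.25
Installment 5: $2,294.25 +$206.00 interest = $2,500.25; pay $1,886.85 → $613.40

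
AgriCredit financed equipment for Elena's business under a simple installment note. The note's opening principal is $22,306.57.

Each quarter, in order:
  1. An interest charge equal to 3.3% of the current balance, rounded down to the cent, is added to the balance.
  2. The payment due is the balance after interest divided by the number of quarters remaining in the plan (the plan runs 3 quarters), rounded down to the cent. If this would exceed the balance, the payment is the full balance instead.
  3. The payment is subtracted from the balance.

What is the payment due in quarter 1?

# | Opening | Interest | Payment | End bal
1 | $22,306.57 | $736.11 | $7,680.89 | $15,361.79

$7,680.89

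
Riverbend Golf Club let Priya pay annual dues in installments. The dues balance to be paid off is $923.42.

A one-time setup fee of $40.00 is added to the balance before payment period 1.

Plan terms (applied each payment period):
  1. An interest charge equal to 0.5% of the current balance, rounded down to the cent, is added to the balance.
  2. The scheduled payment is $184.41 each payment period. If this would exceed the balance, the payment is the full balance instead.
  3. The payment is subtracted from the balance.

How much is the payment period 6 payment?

$56.67

Payment period 1: opening $963.42; interest $4.81 → $968.23; payment $184.41; balance $783.82
Payment period 2: opening $783.82; interest $3.91 → $787.73; payment $184.41; balance $603.32
Payment period 3: opening $603.32; interest $3.01 → $606.33; payment $184.41; balance $421.92
Payment period 4: opening $421.92; interest $2.10 → $424.02; payment $184.41; balance $239.61
Payment period 5: opening $239.61; interest $1.19 → $240.80; payment $184.41; balance $56.39
Payment period 6: opening $56.39; interest $0.28 → $56.67; payment $56.67; balance $0.00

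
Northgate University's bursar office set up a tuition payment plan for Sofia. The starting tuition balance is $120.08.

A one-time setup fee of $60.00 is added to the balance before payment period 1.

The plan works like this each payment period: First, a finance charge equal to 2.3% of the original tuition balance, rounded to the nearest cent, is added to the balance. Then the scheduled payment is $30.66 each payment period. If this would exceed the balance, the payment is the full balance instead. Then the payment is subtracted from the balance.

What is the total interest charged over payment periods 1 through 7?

Payment period 1: opening $180.08; interest $2.76 → $182.84; payment $30.66; balance $152.18
Payment period 2: opening $152.18; interest $2.76 → $154.94; payment $30.66; balance $124.28
Payment period 3: opening $124.28; interest $2.76 → $127.04; payment $30.66; balance $96.38
Payment period 4: opening $96.38; interest $2.76 → $99.14; payment $30.66; balance $68.48
Payment period 5: opening $68.48; interest $2.76 → $71.24; payment $30.66; balance $40.58
Payment period 6: opening $40.58; interest $2.76 → $43.34; payment $30.66; balance $12.68
Payment period 7: opening $12.68; interest $2.76 → $15.44; payment $15.44; balance $0.00
Total interest: $2.76 + $2.76 + $2.76 + $2.76 + $2.76 + $2.76 + $2.76 = $19.32

$19.32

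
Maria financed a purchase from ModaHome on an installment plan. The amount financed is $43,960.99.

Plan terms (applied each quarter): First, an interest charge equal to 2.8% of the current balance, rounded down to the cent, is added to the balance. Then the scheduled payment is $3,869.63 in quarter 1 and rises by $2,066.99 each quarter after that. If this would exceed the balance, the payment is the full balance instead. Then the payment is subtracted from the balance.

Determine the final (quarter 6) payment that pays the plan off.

$8,995.75

Quarter 1: $43,960.99 +$1,230.90 interest = $45,191.89; pay $3,869.63 → $41,322.26
Quarter 2: $41,322.26 +$1,157.02 interest = $42,479.28; pay $5,936.62 → $36,542.66
Quarter 3: $36,542.66 +$1,023.19 interest = $37,565.85; pay $8,003.61 → $29,562.24
Quarter 4: $29,562.24 +$827.74 interest = $30,389.98; pay $10,070.60 → $20,319.38
Quarter 5: $20,319.38 +$568.94 interest = $20,888.32; pay $12,137.59 → $8,750.73
Quarter 6: $8,750.73 +$245.02 interest = $8,995.75; pay $8,995.75 → $0.00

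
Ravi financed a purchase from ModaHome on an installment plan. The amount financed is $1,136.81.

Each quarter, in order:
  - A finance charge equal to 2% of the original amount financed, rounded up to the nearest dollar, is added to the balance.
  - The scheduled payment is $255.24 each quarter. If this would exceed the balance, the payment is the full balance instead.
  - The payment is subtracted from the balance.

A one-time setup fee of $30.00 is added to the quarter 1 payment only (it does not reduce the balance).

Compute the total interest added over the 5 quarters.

$115.00

Quarter 1: opening $1,136.81; interest $23.00 → $1,159.81; payment $255.24 (+ $30.00 fee); balance $904.57
Quarter 2: opening $904.57; interest $23.00 → $927.57; payment $255.24; balance $672.33
Quarter 3: opening $672.33; interest $23.00 → $695.33; payment $255.24; balance $440.09
Quarter 4: opening $440.09; interest $23.00 → $463.09; payment $255.24; balance $207.85
Quarter 5: opening $207.85; interest $23.00 → $230.85; payment $230.85; balance $0.00
Total interest: $23.00 + $23.00 + $23.00 + $23.00 + $23.00 = $115.00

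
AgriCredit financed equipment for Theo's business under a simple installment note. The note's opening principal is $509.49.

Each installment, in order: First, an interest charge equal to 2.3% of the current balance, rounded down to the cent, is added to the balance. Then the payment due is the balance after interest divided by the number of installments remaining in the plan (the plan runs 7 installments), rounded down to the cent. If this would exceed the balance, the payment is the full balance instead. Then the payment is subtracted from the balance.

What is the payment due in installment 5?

$81.54

Installment 1: opening $509.49; interest $11.71 → $521.20; payment $74.45; balance $446.75
Installment 2: opening $446.75; interest $10.27 → $457.02; payment $76.17; balance $380.85
Installment 3: opening $380.85; interest $8.75 → $389.60; payment $77.92; balance $311.68
Installment 4: opening $311.68; interest $7.16 → $318.84; payment $79.71; balance $239.13
Installment 5: opening $239.13; interest $5.49 → $244.62; payment $81.54; balance $163.08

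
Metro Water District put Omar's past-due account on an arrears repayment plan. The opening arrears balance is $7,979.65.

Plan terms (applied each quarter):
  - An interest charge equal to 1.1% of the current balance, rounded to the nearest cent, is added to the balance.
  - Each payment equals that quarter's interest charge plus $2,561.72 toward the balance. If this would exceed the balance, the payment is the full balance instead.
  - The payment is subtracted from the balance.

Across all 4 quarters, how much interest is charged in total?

$182.04

# | Opening | Interest | Payment | End bal
1 | $7,979.65 | $87.78 | $2,649.50 | $5,417.93
2 | $5,417.93 | $59.60 | $2,621.32 | $2,856.21
3 | $2,856.21 | $31.42 | $2,593.14 | $294.49
4 | $294.49 | $3.24 | $297.73 | $0.00
Total interest: $87.78 + $59.60 + $31.42 + $3.24 = $182.04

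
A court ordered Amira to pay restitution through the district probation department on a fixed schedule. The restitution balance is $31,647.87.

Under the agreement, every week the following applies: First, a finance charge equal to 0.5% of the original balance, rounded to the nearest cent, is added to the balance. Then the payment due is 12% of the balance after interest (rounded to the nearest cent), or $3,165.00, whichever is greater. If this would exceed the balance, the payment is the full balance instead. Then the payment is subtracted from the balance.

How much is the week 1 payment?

$3,816.73

Week 1: $31,647.87 +$158.24 interest = $31,806.11; pay $3,816.73 → $27,989.38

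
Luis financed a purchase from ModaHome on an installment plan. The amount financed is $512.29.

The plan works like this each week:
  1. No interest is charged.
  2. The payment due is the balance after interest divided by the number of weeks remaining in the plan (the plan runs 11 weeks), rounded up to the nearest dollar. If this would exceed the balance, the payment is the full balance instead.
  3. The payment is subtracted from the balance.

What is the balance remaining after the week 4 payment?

# | Opening | Payment | End bal
1 | $512.29 | $47.00 | $465.29
2 | $465.29 | $47.00 | $418.29
3 | $418.29 | $47.00 | $371.29
4 | $371.29 | $47.00 | $324.29

$324.29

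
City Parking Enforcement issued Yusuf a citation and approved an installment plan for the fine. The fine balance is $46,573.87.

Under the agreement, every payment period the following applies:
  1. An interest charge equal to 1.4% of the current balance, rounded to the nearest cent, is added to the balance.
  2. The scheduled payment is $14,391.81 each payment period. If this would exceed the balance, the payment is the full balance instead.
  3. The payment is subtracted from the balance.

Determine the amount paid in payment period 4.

$4,841.63

Payment period 1: opening $46,573.87; interest $652.03 → $47,225.90; payment $14,391.81; balance $32,834.09
Payment period 2: opening $32,834.09; interest $459.68 → $33,293.77; payment $14,391.81; balance $18,901.96
Payment period 3: opening $18,901.96; interest $264.63 → $19,166.59; payment $14,391.81; balance $4,774.78
Payment period 4: opening $4,774.78; interest $66.85 → $4,841.63; payment $4,841.63; balance $0.00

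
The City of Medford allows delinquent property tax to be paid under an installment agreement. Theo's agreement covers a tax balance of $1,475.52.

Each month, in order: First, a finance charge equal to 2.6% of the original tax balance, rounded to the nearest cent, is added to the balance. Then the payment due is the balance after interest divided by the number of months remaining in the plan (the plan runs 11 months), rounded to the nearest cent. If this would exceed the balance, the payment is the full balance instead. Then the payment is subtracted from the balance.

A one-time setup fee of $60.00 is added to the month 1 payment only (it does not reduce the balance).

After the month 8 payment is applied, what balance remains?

Month 1: $1,475.52 +$38.36 interest = $1,513.88; pay $137.63 (+ $60.00 fee) → $1,376.25
Month 2: $1,376.25 +$38.36 interest = $1,414.61; pay $141.46 → $1,273.15
Month 3: $1,273.15 +$38.36 interest = $1,311.51; pay $145.72 → $1,165.79
Month 4: $1,165.79 +$38.36 interest = $1,204.15; pay $150.52 → $1,053.63
Month 5: $1,053.63 +$38.36 interest = $1,091.99; pay $156.00 → $935.99
Month 6: $935.99 +$38.36 interest = $974.35; pay $162.39 → $811.96
Month 7: $811.96 +$38.36 interest = $850.32; pay $170.06 → $680.26
Month 8: $680.26 +$38.36 interest = $718.62; pay $179.66 → $538.96

$538.96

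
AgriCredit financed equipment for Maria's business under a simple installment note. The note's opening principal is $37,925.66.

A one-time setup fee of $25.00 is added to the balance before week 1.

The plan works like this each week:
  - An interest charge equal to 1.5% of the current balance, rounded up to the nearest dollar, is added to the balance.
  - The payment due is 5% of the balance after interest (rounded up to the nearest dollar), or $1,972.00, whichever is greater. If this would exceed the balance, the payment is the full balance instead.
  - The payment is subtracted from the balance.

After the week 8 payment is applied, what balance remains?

$26,126.66

Week 1: opening $37,950.66; interest $570.00 → $38,520.66; payment $1,972.00; balance $36,548.66
Week 2: opening $36,548.66; interest $549.00 → $37,097.66; payment $1,972.00; balance $35,125.66
Week 3: opening $35,125.66; interest $527.00 → $35,652.66; payment $1,972.00; balance $33,680.66
Week 4: opening $33,680.66; interest $506.00 → $34,186.66; payment $1,972.00; balance $32,214.66
Week 5: opening $32,214.66; interest $484.00 → $32,698.66; payment $1,972.00; balance $30,726.66
Week 6: opening $30,726.66; interest $461.00 → $31,187.66; payment $1,972.00; balance $29,215.66
Week 7: opening $29,215.66; interest $439.00 → $29,654.66; payment $1,972.00; balance $27,682.66
Week 8: opening $27,682.66; interest $416.00 → $28,098.66; payment $1,972.00; balance $26,126.66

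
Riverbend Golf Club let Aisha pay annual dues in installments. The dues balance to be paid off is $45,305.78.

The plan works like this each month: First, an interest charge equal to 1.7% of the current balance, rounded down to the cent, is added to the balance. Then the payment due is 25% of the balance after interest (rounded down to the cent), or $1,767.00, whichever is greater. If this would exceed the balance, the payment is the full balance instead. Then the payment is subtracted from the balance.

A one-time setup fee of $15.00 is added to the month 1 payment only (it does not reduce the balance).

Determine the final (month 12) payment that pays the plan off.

$29.87

Month 1: $45,305.78 +$770.19 interest = $46,075.97; pay $11,518.99 (+ $15.00 fee) → $34,556.98
Month 2: $34,556.98 +$587.46 interest = $35,144.44; pay $8,786.11 → $26,358.33
Month 3: $26,358.33 +$448.09 interest = $26,806.42; pay $6,701.60 → $20,104.82
Month 4: $20,104.82 +$341.78 interest = $20,446.60; pay $5,111.65 → $15,334.95
Month 5: $15,334.95 +$260.69 interest = $15,595.64; pay $3,898.91 → $11,696.73
Month 6: $11,696.73 +$198.84 interest = $11,895.57; pay $2,973.89 → $8,921.68
Month 7: $8,921.68 +$151.66 interest = $9,073.34; pay $2,268.33 → $6,805.01
Month 8: $6,805.01 +$115.68 interest = $6,920.69; pay $1,767.00 → $5,153.69
Month 9: $5,153.69 +$87.61 interest = $5,241.30; pay $1,767.00 → $3,474.30
Month 10: $3,474.30 +$59.06 interest = $3,533.36; pay $1,767.00 → $1,766.36
Month 11: $1,766.36 +$30.02 interest = $1,796.38; pay $1,767.00 → $29.38
Month 12: $29.38 +$0.49 interest = $29.87; pay $29.87 → $0.00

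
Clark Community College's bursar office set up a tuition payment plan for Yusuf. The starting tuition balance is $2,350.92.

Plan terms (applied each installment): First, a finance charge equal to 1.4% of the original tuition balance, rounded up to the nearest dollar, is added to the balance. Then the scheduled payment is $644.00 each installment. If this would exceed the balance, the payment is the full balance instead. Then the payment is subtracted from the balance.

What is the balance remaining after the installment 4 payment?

# | Opening | Interest | Payment | End bal
1 | $2,350.92 | $33.00 | $644.00 | $1,739.92
2 | $1,739.92 | $33.00 | $644.00 | $1,128.92
3 | $1,128.92 | $33.00 | $644.00 | $517.92
4 | $517.92 | $33.00 | $550.92 | $0.00

$0.00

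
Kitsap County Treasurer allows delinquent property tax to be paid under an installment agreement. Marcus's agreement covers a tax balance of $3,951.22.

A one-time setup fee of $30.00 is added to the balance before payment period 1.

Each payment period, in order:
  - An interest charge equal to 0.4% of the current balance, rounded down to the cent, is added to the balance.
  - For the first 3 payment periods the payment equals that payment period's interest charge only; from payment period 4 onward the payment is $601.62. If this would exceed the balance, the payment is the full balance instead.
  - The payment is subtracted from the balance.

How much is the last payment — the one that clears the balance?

Payment period 1: $3,981.22 +$15.92 interest = $3,997.14; pay $15.92 → $3,981.22
Payment period 2: $3,981.22 +$15.92 interest = $3,997.14; pay $15.92 → $3,981.22
Payment period 3: $3,981.22 +$15.92 interest = $3,997.14; pay $15.92 → $3,981.22
Payment period 4: $3,981.22 +$15.92 interest = $3,997.14; pay $601.62 → $3,395.52
Payment period 5: $3,395.52 +$13.58 interest = $3,409.10; pay $601.62 → $2,807.48
Payment period 6: $2,807.48 +$11.22 interest = $2,818.70; pay $601.62 → $2,217.08
Payment period 7: $2,217.08 +$8.86 interest = $2,225.94; pay $601.62 → $1,624.32
Payment period 8: $1,624.32 +$6.49 interest = $1,630.81; pay $601.62 → $1,029.19
Payment period 9: $1,029.19 +$4.11 interest = $1,033.30; pay $601.62 → $431.68
Payment period 10: $431.68 +$1.72 interest = $433.40; pay $433.40 → $0.00

$433.40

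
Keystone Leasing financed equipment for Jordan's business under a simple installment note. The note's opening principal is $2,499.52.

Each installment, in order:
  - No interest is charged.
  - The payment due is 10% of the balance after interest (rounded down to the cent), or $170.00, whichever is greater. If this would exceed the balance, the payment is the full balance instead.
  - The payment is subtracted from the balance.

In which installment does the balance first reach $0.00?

14

Installment 1: $2,499.52 − $249.95 → $2,249.57
Installment 2: $2,249.57 − $224.95 → $2,024.62
Installment 3: $2,024.62 − $202.46 → $1,822.16
Installment 4: $1,822.16 − $182.21 → $1,639.95
Installment 5: $1,639.95 − $170.00 → $1,469.95
Installment 6: $1,469.95 − $170.00 → $1,299.95
Installment 7: $1,299.95 − $170.00 → $1,129.95
Installment 8: $1,129.95 − $170.00 → $959.95
Installment 9: $959.95 − $170.00 → $789.95
Installment 10: $789.95 − $170.00 → $619.95
Installment 11: $619.95 − $170.00 → $449.95
Installment 12: $449.95 − $170.00 → $279.95
Installment 13: $279.95 − $170.00 → $109.95
Installment 14: $109.95 − $109.95 → $0.00
Balance reaches $0.00 in installment 14.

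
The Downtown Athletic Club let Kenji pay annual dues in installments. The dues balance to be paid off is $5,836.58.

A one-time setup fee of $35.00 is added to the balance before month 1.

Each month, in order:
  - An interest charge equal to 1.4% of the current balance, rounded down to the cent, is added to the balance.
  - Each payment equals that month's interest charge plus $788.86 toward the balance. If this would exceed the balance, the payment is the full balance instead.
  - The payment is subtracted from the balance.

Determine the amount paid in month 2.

$860.01

Month 1: opening $5,871.58; interest $82.20 → $5,953.78; payment $871.06; balance $5,082.72
Month 2: opening $5,082.72; interest $71.15 → $5,153.87; payment $860.01; balance $4,293.86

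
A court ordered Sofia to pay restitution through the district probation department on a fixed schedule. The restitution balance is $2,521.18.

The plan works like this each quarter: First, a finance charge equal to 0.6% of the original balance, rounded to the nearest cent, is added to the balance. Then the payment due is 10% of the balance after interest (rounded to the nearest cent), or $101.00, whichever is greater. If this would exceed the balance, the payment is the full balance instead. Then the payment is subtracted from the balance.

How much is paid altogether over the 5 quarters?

$1,052.34

Quarter 1: opening $2,521.18; interest $15.13 → $2,536.31; payment $253.63; balance $2,282.68
Quarter 2: opening $2,282.68; interest $15.13 → $2,297.81; payment $229.78; balance $2,068.03
Quarter 3: opening $2,068.03; interest $15.13 → $2,083.16; payment $208.32; balance $1,874.84
Quarter 4: opening $1,874.84; interest $15.13 → $1,889.97; payment $189.00; balance $1,700.97
Quarter 5: opening $1,700.97; interest $15.13 → $1,716.10; payment $171.61; balance $1,544.49
Total paid: $1,052.34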